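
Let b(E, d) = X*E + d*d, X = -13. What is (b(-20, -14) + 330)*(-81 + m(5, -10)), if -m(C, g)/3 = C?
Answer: -75456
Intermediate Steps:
m(C, g) = -3*C
b(E, d) = d**2 - 13*E (b(E, d) = -13*E + d*d = -13*E + d**2 = d**2 - 13*E)
(b(-20, -14) + 330)*(-81 + m(5, -10)) = (((-14)**2 - 13*(-20)) + 330)*(-81 - 3*5) = ((196 + 260) + 330)*(-81 - 15) = (456 + 330)*(-96) = 786*(-96) = -75456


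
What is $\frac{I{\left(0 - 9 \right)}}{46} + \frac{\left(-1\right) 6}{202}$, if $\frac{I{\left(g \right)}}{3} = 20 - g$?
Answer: $\frac{8649}{4646} \approx 1.8616$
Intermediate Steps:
$I{\left(g \right)} = 60 - 3 g$ ($I{\left(g \right)} = 3 \left(20 - g\right) = 60 - 3 g$)
$\frac{I{\left(0 - 9 \right)}}{46} + \frac{\left(-1\right) 6}{202} = \frac{60 - 3 \left(0 - 9\right)}{46} + \frac{\left(-1\right) 6}{202} = \left(60 - -27\right) \frac{1}{46} - \frac{3}{101} = \left(60 + 27\right) \frac{1}{46} - \frac{3}{101} = 87 \cdot \frac{1}{46} - \frac{3}{101} = \frac{87}{46} - \frac{3}{101} = \frac{8649}{4646}$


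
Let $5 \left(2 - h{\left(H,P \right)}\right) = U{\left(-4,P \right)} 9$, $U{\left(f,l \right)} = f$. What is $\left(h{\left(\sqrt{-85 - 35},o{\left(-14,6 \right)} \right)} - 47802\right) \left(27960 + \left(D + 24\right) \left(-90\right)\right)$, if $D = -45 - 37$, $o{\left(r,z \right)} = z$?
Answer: $-1585765104$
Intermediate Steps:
$D = -82$ ($D = -45 - 37 = -82$)
$h{\left(H,P \right)} = \frac{46}{5}$ ($h{\left(H,P \right)} = 2 - \frac{\left(-4\right) 9}{5} = 2 - - \frac{36}{5} = 2 + \frac{36}{5} = \frac{46}{5}$)
$\left(h{\left(\sqrt{-85 - 35},o{\left(-14,6 \right)} \right)} - 47802\right) \left(27960 + \left(D + 24\right) \left(-90\right)\right) = \left(\frac{46}{5} - 47802\right) \left(27960 + \left(-82 + 24\right) \left(-90\right)\right) = - \frac{238964 \left(27960 - -5220\right)}{5} = - \frac{238964 \left(27960 + 5220\right)}{5} = \left(- \frac{238964}{5}\right) 33180 = -1585765104$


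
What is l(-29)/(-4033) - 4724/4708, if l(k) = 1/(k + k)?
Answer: -276251257/275316778 ≈ -1.0034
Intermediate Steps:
l(k) = 1/(2*k)
l(-29)/(-4033) - 4724/4708 = ((½)/(-29))/(-4033) - 4724/4708 = ((½)*(-1/29))*(-1/4033) - 4724*1/4708 = -1/58*(-1/4033) - 1181/1177 = 1/233914 - 1181/1177 = -276251257/275316778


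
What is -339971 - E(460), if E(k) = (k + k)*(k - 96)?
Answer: -674851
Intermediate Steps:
E(k) = 2*k*(-96 + k) (E(k) = (2*k)*(-96 + k) = 2*k*(-96 + k))
-339971 - E(460) = -339971 - 2*460*(-96 + 460) = -339971 - 2*460*364 = -339971 - 1*334880 = -339971 - 334880 = -674851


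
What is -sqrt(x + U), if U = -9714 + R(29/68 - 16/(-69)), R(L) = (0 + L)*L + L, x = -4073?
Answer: -I*sqrt(303494894459)/4692 ≈ -117.41*I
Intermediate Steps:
R(L) = L + L**2 (R(L) = L*L + L = L**2 + L = L + L**2)
U = -213828353387/22014864 (U = -9714 + (29/68 - 16/(-69))*(1 + (29/68 - 16/(-69))) = -9714 + (29*(1/68) - 16*(-1/69))*(1 + (29*(1/68) - 16*(-1/69))) = -9714 + (29/68 + 16/69)*(1 + (29/68 + 16/69)) = -9714 + 3089*(1 + 3089/4692)/4692 = -9714 + (3089/4692)*(7781/4692) = -9714 + 24035509/22014864 = -213828353387/22014864 ≈ -9712.9)
-sqrt(x + U) = -sqrt(-4073 - 213828353387/22014864) = -sqrt(-303494894459/22014864) = -I*sqrt(303494894459)/4692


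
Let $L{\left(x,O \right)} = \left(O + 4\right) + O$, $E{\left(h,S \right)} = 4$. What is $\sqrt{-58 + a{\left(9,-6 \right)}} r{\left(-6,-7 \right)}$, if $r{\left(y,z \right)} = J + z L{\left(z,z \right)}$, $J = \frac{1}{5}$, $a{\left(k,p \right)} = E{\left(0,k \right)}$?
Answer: $\frac{1053 i \sqrt{6}}{5} \approx 515.86 i$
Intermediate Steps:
$a{\left(k,p \right)} = 4$
$J = \frac{1}{5} \approx 0.2$
$L{\left(x,O \right)} = 4 + 2 O$ ($L{\left(x,O \right)} = \left(4 + O\right) + O = 4 + 2 O$)
$r{\left(y,z \right)} = \frac{1}{5} + z \left(4 + 2 z\right)$
$\sqrt{-58 + a{\left(9,-6 \right)}} r{\left(-6,-7 \right)} = \sqrt{-58 + 4} \left(\frac{1}{5} + 2 \left(-7\right) \left(2 - 7\right)\right) = \sqrt{-54} \left(\frac{1}{5} + 2 \left(-7\right) \left(-5\right)\right) = 3 i \sqrt{6} \left(\frac{1}{5} + 70\right) = 3 i \sqrt{6} \cdot \frac{351}{5} = \frac{1053 i \sqrt{6}}{5}$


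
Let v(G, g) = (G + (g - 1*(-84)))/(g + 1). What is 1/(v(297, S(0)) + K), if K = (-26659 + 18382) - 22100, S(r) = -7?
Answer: -3/91318 ≈ -3.2852e-5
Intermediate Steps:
v(G, g) = (84 + G + g)/(1 + g) (v(G, g) = (G + (g + 84))/(1 + g) = (G + (84 + g))/(1 + g) = (84 + G + g)/(1 + g))
K = -30377 (K = -8277 - 22100 = -30377)
1/(v(297, S(0)) + K) = 1/((84 + 297 - 7)/(1 - 7) - 30377) = 1/(374/(-6) - 30377) = 1/(-⅙*374 - 30377) = 1/(-187/3 - 30377) = 1/(-91318/3) = -3/91318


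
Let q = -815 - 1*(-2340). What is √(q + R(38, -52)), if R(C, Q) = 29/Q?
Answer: √1030523/26 ≈ 39.044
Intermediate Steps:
q = 1525 (q = -815 + 2340 = 1525)
√(q + R(38, -52)) = √(1525 + 29/(-52)) = √(1525 + 29*(-1/52)) = √(1525 - 29/52) = √(79271/52) = √1030523/26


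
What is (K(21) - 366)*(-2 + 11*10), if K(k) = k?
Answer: -37260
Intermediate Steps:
(K(21) - 366)*(-2 + 11*10) = (21 - 366)*(-2 + 11*10) = -345*(-2 + 110) = -345*108 = -37260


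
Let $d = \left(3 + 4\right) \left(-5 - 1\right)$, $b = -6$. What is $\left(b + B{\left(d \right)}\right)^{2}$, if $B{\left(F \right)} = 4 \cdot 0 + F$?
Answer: $2304$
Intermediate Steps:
$d = -42$ ($d = 7 \left(-6\right) = -42$)
$B{\left(F \right)} = F$ ($B{\left(F \right)} = 0 + F = F$)
$\left(b + B{\left(d \right)}\right)^{2} = \left(-6 - 42\right)^{2} = \left(-48\right)^{2} = 2304$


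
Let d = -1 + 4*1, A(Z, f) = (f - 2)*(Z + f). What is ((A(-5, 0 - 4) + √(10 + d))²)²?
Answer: (54 + √13)⁴ ≈ 1.1012e+7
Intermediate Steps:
A(Z, f) = (-2 + f)*(Z + f)
d = 3 (d = -1 + 4 = 3)
((A(-5, 0 - 4) + √(10 + d))²)² = ((((0 - 4)² - 2*(-5) - 2*(0 - 4) - 5*(0 - 4)) + √(10 + 3))²)² = ((((-4)² + 10 - 2*(-4) - 5*(-4)) + √13)²)² = (((16 + 10 + 8 + 20) + √13)²)² = ((54 + √13)²)² = (54 + √13)⁴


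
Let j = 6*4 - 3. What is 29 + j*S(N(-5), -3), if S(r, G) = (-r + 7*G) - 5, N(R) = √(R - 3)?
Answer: -517 - 42*I*√2 ≈ -517.0 - 59.397*I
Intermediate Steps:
N(R) = √(-3 + R)
j = 21 (j = 24 - 3 = 21)
S(r, G) = -5 - r + 7*G
29 + j*S(N(-5), -3) = 29 + 21*(-5 - √(-3 - 5) + 7*(-3)) = 29 + 21*(-5 - √(-8) - 21) = 29 + 21*(-5 - 2*I*√2 - 21) = 29 + 21*(-26 - 2*I*√2) = 29 + (-546 - 42*I*√2) = -517 - 42*I*√2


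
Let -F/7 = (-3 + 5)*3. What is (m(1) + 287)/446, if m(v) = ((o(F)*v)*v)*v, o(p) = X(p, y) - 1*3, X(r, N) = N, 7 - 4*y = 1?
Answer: 571/892 ≈ 0.64013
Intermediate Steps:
y = 3/2 (y = 7/4 - ¼*1 = 7/4 - ¼ = 3/2 ≈ 1.5000)
F = -42 (F = -7*(-3 + 5)*3 = -14*3 = -7*6 = -42)
o(p) = -3/2 (o(p) = 3/2 - 1*3 = 3/2 - 3 = -3/2)
m(v) = -3*v³/2 (m(v) = ((-3*v/2)*v)*v = (-3*v²/2)*v = -3*v³/2)
(m(1) + 287)/446 = (-3/2*1³ + 287)/446 = (-3/2*1 + 287)/446 = (-3/2 + 287)/446 = (1/446)*(571/2) = 571/892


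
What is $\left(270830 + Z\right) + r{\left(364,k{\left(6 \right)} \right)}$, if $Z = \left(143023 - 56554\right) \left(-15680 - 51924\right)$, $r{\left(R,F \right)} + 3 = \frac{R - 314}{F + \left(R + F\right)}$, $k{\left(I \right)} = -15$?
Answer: $- \frac{976178367958}{167} \approx -5.8454 \cdot 10^{9}$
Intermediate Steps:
$r{\left(R,F \right)} = -3 + \frac{-314 + R}{R + 2 F}$ ($r{\left(R,F \right)} = -3 + \frac{R - 314}{F + \left(R + F\right)} = -3 + \frac{-314 + R}{F + \left(F + R\right)} = -3 + \frac{-314 + R}{R + 2 F}$)
$Z = -5845650276$ ($Z = 86469 \left(-67604\right) = -5845650276$)
$\left(270830 + Z\right) + r{\left(364,k{\left(6 \right)} \right)} = \left(270830 - 5845650276\right) + \frac{2 \left(-157 - 364 - -45\right)}{364 + 2 \left(-15\right)} = -5845379446 + \frac{2 \left(-157 - 364 + 45\right)}{364 - 30} = -5845379446 + 2 \cdot \frac{1}{334} \left(-476\right) = -5845379446 - \frac{476}{167} = - \frac{976178367958}{167}$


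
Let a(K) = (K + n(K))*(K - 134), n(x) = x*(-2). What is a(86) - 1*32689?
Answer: -28561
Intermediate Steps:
n(x) = -2*x
a(K) = -K*(-134 + K) (a(K) = (K - 2*K)*(K - 134) = (-K)*(-134 + K) = -K*(-134 + K))
a(86) - 1*32689 = 86*(134 - 1*86) - 1*32689 = 86*(134 - 86) - 32689 = 86*48 - 32689 = 4128 - 32689 = -28561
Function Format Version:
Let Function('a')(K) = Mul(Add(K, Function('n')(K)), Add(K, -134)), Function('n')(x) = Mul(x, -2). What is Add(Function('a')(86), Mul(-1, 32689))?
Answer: -28561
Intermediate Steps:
Function('n')(x) = Mul(-2, x)
Function('a')(K) = Mul(-1, K, Add(-134, K)) (Function('a')(K) = Mul(Add(K, Mul(-2, K)), Add(K, -134)) = Mul(Mul(-1, K), Add(-134, K)) = Mul(-1, K, Add(-134, K)))
Add(Function('a')(86), Mul(-1, 32689)) = Add(Mul(86, Add(134, Mul(-1, 86))), Mul(-1, 32689)) = Add(Mul(86, Add(134, -86)), -32689) = Add(Mul(86, 48), -32689) = Add(4128, -32689) = -28561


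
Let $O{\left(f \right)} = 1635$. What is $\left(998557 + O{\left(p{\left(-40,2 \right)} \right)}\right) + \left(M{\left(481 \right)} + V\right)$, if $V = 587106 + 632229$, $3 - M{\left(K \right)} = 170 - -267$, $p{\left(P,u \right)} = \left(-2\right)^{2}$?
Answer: $2219093$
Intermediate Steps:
$p{\left(P,u \right)} = 4$
$M{\left(K \right)} = -434$ ($M{\left(K \right)} = 3 - \left(170 - -267\right) = 3 - \left(170 + 267\right) = 3 - 437 = -434$)
$V = 1219335$
$\left(998557 + O{\left(p{\left(-40,2 \right)} \right)}\right) + \left(M{\left(481 \right)} + V\right) = \left(998557 + 1635\right) + \left(-434 + 1219335\right) = 1000192 + 1218901 = 2219093$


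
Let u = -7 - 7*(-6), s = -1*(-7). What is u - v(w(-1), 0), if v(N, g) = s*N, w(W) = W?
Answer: 42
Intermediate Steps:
s = 7
v(N, g) = 7*N
u = 35 (u = -7 + 42 = 35)
u - v(w(-1), 0) = 35 - 7*(-1) = 35 - 1*(-7) = 35 + 7 = 42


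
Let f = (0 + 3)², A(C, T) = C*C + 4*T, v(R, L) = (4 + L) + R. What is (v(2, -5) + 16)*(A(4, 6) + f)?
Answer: 833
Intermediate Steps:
v(R, L) = 4 + L + R
A(C, T) = C² + 4*T
f = 9 (f = 3² = 9)
(v(2, -5) + 16)*(A(4, 6) + f) = ((4 - 5 + 2) + 16)*((4² + 4*6) + 9) = (1 + 16)*((16 + 24) + 9) = 17*(40 + 9) = 17*49 = 833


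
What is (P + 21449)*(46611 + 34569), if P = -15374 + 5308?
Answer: 924071940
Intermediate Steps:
P = -10066
(P + 21449)*(46611 + 34569) = (-10066 + 21449)*(46611 + 34569) = 11383*81180 = 924071940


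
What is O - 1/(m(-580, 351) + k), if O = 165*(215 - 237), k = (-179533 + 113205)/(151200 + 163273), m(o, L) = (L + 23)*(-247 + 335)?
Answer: -37570024958713/10349869048 ≈ -3630.0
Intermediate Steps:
m(o, L) = 2024 + 88*L (m(o, L) = (23 + L)*88 = 2024 + 88*L)
k = -66328/314473 ≈ -0.21092
O = -3630 (O = 165*(-22) = -3630)
O - 1/(m(-580, 351) + k) = -3630 - 1/((2024 + 88*351) - 66328/314473) = -3630 - 1/((2024 + 30888) - 66328/314473) = -3630 - 1/(32912 - 66328/314473) = -3630 - 1/10349869048/314473 = -3630 - 1*314473/10349869048 = -3630 - 314473/10349869048 = -37570024958713/10349869048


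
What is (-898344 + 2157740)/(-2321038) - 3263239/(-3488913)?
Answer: 1590089322767/4048949825847 ≈ 0.39272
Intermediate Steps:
(-898344 + 2157740)/(-2321038) - 3263239/(-3488913) = 1259396*(-1/2321038) - 3263239*(-1/3488913) = -629698/1160519 + 3263239/3488913 = 1590089322767/4048949825847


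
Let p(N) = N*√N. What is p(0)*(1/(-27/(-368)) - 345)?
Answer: 0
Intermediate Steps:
p(N) = N^(3/2)
p(0)*(1/(-27/(-368)) - 345) = 0^(3/2)*(1/(-27/(-368)) - 345) = 0*(1/(-27*(-1/368)) - 345) = 0*(1/(27/368) - 345) = 0*(368/27 - 345) = 0*(-8947/27) = 0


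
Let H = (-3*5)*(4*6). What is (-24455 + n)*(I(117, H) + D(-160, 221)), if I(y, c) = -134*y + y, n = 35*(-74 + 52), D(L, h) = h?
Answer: 386951500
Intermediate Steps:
H = -360 (H = -15*24 = -360)
n = -770 (n = 35*(-22) = -770)
I(y, c) = -133*y
(-24455 + n)*(I(117, H) + D(-160, 221)) = (-24455 - 770)*(-133*117 + 221) = -25225*(-15561 + 221) = -25225*(-15340) = 386951500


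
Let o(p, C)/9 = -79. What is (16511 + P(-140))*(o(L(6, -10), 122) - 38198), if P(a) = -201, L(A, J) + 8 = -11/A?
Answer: -634605790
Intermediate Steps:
L(A, J) = -8 - 11/A
o(p, C) = -711 (o(p, C) = 9*(-79) = -711)
(16511 + P(-140))*(o(L(6, -10), 122) - 38198) = (16511 - 201)*(-711 - 38198) = 16310*(-38909) = -634605790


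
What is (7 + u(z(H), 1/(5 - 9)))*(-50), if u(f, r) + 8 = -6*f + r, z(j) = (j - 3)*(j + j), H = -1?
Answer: 4925/2 ≈ 2462.5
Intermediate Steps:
z(j) = 2*j*(-3 + j) (z(j) = (-3 + j)*(2*j) = 2*j*(-3 + j))
u(f, r) = -8 + r - 6*f (u(f, r) = -8 + (-6*f + r) = -8 + (r - 6*f) = -8 + r - 6*f)
(7 + u(z(H), 1/(5 - 9)))*(-50) = (7 + (-8 + 1/(5 - 9) - 12*(-1)*(-3 - 1)))*(-50) = (7 + (-8 + 1/(-4) - 12*(-1)*(-4)))*(-50) = (7 + (-8 - 1/4 - 6*8))*(-50) = (7 + (-8 - 1/4 - 48))*(-50) = (7 - 225/4)*(-50) = -197/4*(-50) = 4925/2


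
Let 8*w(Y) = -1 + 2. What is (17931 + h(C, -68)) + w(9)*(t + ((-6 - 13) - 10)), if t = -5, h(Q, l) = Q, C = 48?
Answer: 71899/4 ≈ 17975.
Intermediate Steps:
w(Y) = 1/8 (w(Y) = (-1 + 2)/8 = (1/8)*1 = 1/8)
(17931 + h(C, -68)) + w(9)*(t + ((-6 - 13) - 10)) = (17931 + 48) + (-5 + ((-6 - 13) - 10))/8 = 17979 + (-5 + (-19 - 10))/8 = 17979 + (-5 - 29)/8 = 17979 + (1/8)*(-34) = 17979 - 17/4 = 71899/4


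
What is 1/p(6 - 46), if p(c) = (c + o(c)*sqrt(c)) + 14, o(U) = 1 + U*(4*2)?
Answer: I/(2*(-13*I + 319*sqrt(10))) ≈ -6.3865e-6 + 0.00049557*I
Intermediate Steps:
o(U) = 1 + 8*U (o(U) = 1 + U*8 = 1 + 8*U)
p(c) = 14 + c + sqrt(c)*(1 + 8*c) (p(c) = (c + (1 + 8*c)*sqrt(c)) + 14 = (c + sqrt(c)*(1 + 8*c)) + 14 = 14 + c + sqrt(c)*(1 + 8*c))
1/p(6 - 46) = 1/(14 + (6 - 46) + sqrt(6 - 46)*(1 + 8*(6 - 46))) = 1/(14 - 40 + sqrt(-40)*(1 + 8*(-40))) = 1/(14 - 40 + (2*I*sqrt(10))*(1 - 320)) = 1/(14 - 40 + (2*I*sqrt(10))*(-319)) = 1/(14 - 40 - 638*I*sqrt(10)) = 1/(-26 - 638*I*sqrt(10))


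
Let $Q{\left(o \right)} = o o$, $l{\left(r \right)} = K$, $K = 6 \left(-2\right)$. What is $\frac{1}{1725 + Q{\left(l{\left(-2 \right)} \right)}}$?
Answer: $\frac{1}{1869} \approx 0.00053505$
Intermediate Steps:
$K = -12$
$l{\left(r \right)} = -12$
$Q{\left(o \right)} = o^{2}$
$\frac{1}{1725 + Q{\left(l{\left(-2 \right)} \right)}} = \frac{1}{1725 + \left(-12\right)^{2}} = \frac{1}{1725 + 144} = \frac{1}{1869}$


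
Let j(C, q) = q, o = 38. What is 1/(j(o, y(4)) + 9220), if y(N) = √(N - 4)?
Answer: 1/9220 ≈ 0.00010846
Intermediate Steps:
y(N) = √(-4 + N)
1/(j(o, y(4)) + 9220) = 1/(√(-4 + 4) + 9220) = 1/(√0 + 9220) = 1/(0 + 9220) = 1/9220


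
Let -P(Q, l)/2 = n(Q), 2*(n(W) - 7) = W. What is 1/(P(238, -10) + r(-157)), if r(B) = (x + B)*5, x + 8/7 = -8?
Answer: -7/7579 ≈ -0.00092360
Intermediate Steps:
x = -64/7 (x = -8/7 - 8 = -64/7 ≈ -9.1429)
n(W) = 7 + W/2
r(B) = -320/7 + 5*B (r(B) = (-64/7 + B)*5 = -320/7 + 5*B)
P(Q, l) = -14 - Q (P(Q, l) = -2*(7 + Q/2) = -14 - Q)
1/(P(238, -10) + r(-157)) = 1/((-14 - 1*238) + (-320/7 + 5*(-157))) = 1/((-14 - 238) + (-320/7 - 785)) = 1/(-252 - 5815/7) = 1/(-7579/7) = -7/7579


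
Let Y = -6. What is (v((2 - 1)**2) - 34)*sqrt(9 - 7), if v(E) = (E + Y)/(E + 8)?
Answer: -311*sqrt(2)/9 ≈ -48.869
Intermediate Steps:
v(E) = (-6 + E)/(8 + E) (v(E) = (E - 6)/(E + 8) = (-6 + E)/(8 + E))
(v((2 - 1)**2) - 34)*sqrt(9 - 7) = ((-6 + (2 - 1)**2)/(8 + (2 - 1)**2) - 34)*sqrt(9 - 7) = ((-6 + 1**2)/(8 + 1**2) - 34)*sqrt(2) = ((-6 + 1)/(8 + 1) - 34)*sqrt(2) = (-5/9 - 34)*sqrt(2) = -311*sqrt(2)/9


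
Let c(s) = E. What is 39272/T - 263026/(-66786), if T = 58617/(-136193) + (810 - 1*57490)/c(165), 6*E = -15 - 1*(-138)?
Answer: -5292074736784447/515629386659361 ≈ -10.263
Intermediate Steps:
E = 41/2 (E = (-15 - 1*(-138))/6 = (-15 + 138)/6 = (⅙)*123 = 41/2 ≈ 20.500)
c(s) = 41/2
T = -15441241777/5583913 (T = 58617/(-136193) + (810 - 1*57490)/(41/2) = 58617*(-1/136193) + (810 - 57490)*(2/41) = -58617/136193 - 56680*2/41 = -58617/136193 - 113360/41 = -15441241777/5583913 ≈ -2765.3)
39272/T - 263026/(-66786) = 39272/(-15441241777/5583913) - 263026/(-66786) = 39272*(-5583913/15441241777) - 263026*(-1/66786) = -219291431336/15441241777 + 131513/33393 = -5292074736784447/515629386659361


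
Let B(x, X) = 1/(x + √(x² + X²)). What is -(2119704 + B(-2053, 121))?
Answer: -31034588317/14641 - 5*√169178/14641 ≈ -2.1197e+6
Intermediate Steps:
B(x, X) = 1/(x + √(X² + x²))
-(2119704 + B(-2053, 121)) = -(2119704 + 1/(-2053 + √(121² + (-2053)²))) = -(2119704 + 1/(-2053 + √(14641 + 4214809))) = -(2119704 + 1/(-2053 + √4229450)) = -(2119704 + 1/(-2053 + 5*√169178)) = -2119704 - 1/(-2053 + 5*√169178)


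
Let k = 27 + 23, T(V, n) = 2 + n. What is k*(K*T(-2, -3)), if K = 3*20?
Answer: -3000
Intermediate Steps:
k = 50
K = 60
k*(K*T(-2, -3)) = 50*(60*(2 - 3)) = 50*(60*(-1)) = 50*(-60) = -3000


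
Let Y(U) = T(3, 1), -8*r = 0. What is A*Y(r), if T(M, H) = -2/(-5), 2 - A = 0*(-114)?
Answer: ⅘ ≈ 0.80000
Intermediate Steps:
r = 0 (r = -⅛*0 = 0)
A = 2 (A = 2 - 0*(-114) = 2 - 1*0 = 2 + 0 = 2)
T(M, H) = ⅖ (T(M, H) = -2*(-⅕) = ⅖)
Y(U) = ⅖
A*Y(r) = 2*(⅖) = ⅘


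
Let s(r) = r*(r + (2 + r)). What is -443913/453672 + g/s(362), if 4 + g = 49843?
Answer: -2612641793/3311956824 ≈ -0.78885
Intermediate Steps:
g = 49839 (g = -4 + 49843 = 49839)
s(r) = r*(2 + 2*r)
-443913/453672 + g/s(362) = -443913/453672 + 49839/((2*362*(1 + 362))) = -443913*1/453672 + 49839/((2*362*363)) = -147971/151224 + 49839/262812 = -147971/151224 + 49839*(1/262812) = -147971/151224 + 16613/87604 = -2612641793/3311956824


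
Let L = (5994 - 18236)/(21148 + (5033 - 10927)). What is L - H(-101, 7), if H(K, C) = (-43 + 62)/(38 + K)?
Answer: -240710/480501 ≈ -0.50096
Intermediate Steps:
H(K, C) = 19/(38 + K)
L = -6121/7627 (L = -12242/(21148 - 5894) = -12242/15254 = -12242*1/15254 = -6121/7627 ≈ -0.80254)
L - H(-101, 7) = -6121/7627 - 19/(38 - 101) = -6121/7627 - 19/(-63) = -6121/7627 - 19*(-1)/63 = -6121/7627 - 1*(-19/63) = -6121/7627 + 19/63 = -240710/480501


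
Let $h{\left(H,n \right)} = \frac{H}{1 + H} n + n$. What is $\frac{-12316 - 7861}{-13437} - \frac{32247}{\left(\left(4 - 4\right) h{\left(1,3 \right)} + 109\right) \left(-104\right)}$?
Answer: $\frac{662029411}{152321832} \approx 4.3463$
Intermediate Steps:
$h{\left(H,n \right)} = n + \frac{H n}{1 + H}$ ($h{\left(H,n \right)} = \frac{H}{1 + H} n + n = \frac{H n}{1 + H} + n = n + \frac{H n}{1 + H}$)
$\frac{-12316 - 7861}{-13437} - \frac{32247}{\left(\left(4 - 4\right) h{\left(1,3 \right)} + 109\right) \left(-104\right)} = \frac{-12316 - 7861}{-13437} - \frac{32247}{\left(\left(4 - 4\right) \frac{3 \left(1 + 2 \cdot 1\right)}{1 + 1} + 109\right) \left(-104\right)} = \left(-12316 - 7861\right) \left(- \frac{1}{13437}\right) - \frac{32247}{\left(0 \frac{3 \left(1 + 2\right)}{2} + 109\right) \left(-104\right)} = \left(-20177\right) \left(- \frac{1}{13437}\right) - \frac{32247}{\left(0 \cdot 3 \cdot \frac{1}{2} \cdot 3 + 109\right) \left(-104\right)} = \frac{20177}{13437} - \frac{32247}{\left(0 \cdot \frac{9}{2} + 109\right) \left(-104\right)} = \frac{20177}{13437} - \frac{32247}{\left(0 + 109\right) \left(-104\right)} = \frac{20177}{13437} - \frac{32247}{109 \left(-104\right)} = \frac{20177}{13437} - \frac{32247}{-11336} = \frac{20177}{13437} - - \frac{32247}{11336} = \frac{20177}{13437} + \frac{32247}{11336} = \frac{662029411}{152321832}$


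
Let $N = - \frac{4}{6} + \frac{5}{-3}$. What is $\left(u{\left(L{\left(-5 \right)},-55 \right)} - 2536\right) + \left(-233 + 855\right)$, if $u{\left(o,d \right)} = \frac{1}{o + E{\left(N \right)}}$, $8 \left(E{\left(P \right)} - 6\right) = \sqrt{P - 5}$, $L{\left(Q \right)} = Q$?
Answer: $\frac{6 \left(- 319 \sqrt{66} + 7652 i\right)}{\sqrt{66} - 24 i} \approx -1913.1 - 0.3037 i$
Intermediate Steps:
$N = - \frac{7}{3}$ ($N = \left(-4\right) \frac{1}{6} + 5 \left(- \frac{1}{3}\right) = - \frac{2}{3} - \frac{5}{3} = - \frac{7}{3} \approx -2.3333$)
$E{\left(P \right)} = 6 + \frac{\sqrt{-5 + P}}{8}$ ($E{\left(P \right)} = 6 + \frac{\sqrt{P - 5}}{8} = 6 + \frac{\sqrt{-5 + P}}{8}$)
$u{\left(o,d \right)} = \frac{1}{6 + o + \frac{i \sqrt{66}}{24}}$ ($u{\left(o,d \right)} = \frac{1}{o + \left(6 + \frac{\sqrt{-5 - \frac{7}{3}}}{8}\right)} = \frac{1}{o + \left(6 + \frac{\sqrt{- \frac{22}{3}}}{8}\right)} = \frac{1}{o + \left(6 + \frac{\frac{1}{3} i \sqrt{66}}{8}\right)} = \frac{1}{o + \left(6 + \frac{i \sqrt{66}}{24}\right)} = \frac{1}{6 + o + \frac{i \sqrt{66}}{24}}$)
$\left(u{\left(L{\left(-5 \right)},-55 \right)} - 2536\right) + \left(-233 + 855\right) = \left(\frac{24}{144 + 24 \left(-5\right) + i \sqrt{66}} - 2536\right) + \left(-233 + 855\right) = \left(\frac{24}{144 - 120 + i \sqrt{66}} - 2536\right) + 622 = \left(\frac{24}{24 + i \sqrt{66}} - 2536\right) + 622 = \left(-2536 + \frac{24}{24 + i \sqrt{66}}\right) + 622 = -1914 + \frac{24}{24 + i \sqrt{66}}$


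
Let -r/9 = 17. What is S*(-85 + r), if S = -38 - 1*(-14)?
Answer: 5712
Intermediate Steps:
r = -153 (r = -9*17 = -153)
S = -24 (S = -38 + 14 = -24)
S*(-85 + r) = -24*(-85 - 153) = -24*(-238) = 5712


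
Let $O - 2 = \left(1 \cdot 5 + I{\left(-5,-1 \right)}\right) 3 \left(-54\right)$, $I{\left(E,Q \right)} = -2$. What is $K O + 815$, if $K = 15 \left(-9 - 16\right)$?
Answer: $182315$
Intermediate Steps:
$K = -375$ ($K = 15 \left(-25\right) = -375$)
$O = -484$ ($O = 2 + \left(1 \cdot 5 - 2\right) 3 \left(-54\right) = 2 + \left(5 - 2\right) 3 \left(-54\right) = 2 + 3 \cdot 3 \left(-54\right) = 2 + 9 \left(-54\right) = 2 - 486 = -484$)
$K O + 815 = \left(-375\right) \left(-484\right) + 815 = 181500 + 815 = 182315$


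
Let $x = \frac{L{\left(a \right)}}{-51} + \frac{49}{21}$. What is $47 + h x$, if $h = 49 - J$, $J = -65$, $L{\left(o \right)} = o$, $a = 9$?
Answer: $\frac{4979}{17} \approx 292.88$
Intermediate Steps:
$x = \frac{110}{51}$ ($x = \frac{9}{-51} + \frac{49}{21} = 9 \left(- \frac{1}{51}\right) + 49 \cdot \frac{1}{21} = - \frac{3}{17} + \frac{7}{3} = \frac{110}{51} \approx 2.1569$)
$h = 114$ ($h = 49 - -65 = 49 + 65 = 114$)
$47 + h x = 47 + 114 \cdot \frac{110}{51} = 47 + \frac{4180}{17} = \frac{4979}{17}$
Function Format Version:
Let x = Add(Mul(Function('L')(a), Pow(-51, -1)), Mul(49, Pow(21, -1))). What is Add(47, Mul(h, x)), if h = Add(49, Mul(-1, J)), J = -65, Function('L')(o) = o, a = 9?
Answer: Rational(4979, 17) ≈ 292.88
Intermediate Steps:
x = Rational(110, 51) (x = Add(Mul(9, Pow(-51, -1)), Mul(49, Pow(21, -1))) = Add(Mul(9, Rational(-1, 51)), Mul(49, Rational(1, 21))) = Add(Rational(-3, 17), Rational(7, 3)) = Rational(110, 51) ≈ 2.1569)
h = 114 (h = Add(49, Mul(-1, -65)) = Add(49, 65) = 114)
Add(47, Mul(h, x)) = Add(47, Mul(114, Rational(110, 51))) = Add(47, Rational(4180, 17)) = Rational(4979, 17)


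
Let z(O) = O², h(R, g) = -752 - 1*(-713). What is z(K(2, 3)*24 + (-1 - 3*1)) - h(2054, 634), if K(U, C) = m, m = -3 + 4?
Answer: 439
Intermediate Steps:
m = 1
K(U, C) = 1
h(R, g) = -39 (h(R, g) = -752 + 713 = -39)
z(K(2, 3)*24 + (-1 - 3*1)) - h(2054, 634) = (1*24 + (-1 - 3*1))² - 1*(-39) = (24 + (-1 - 3))² + 39 = (24 - 4)² + 39 = 20² + 39 = 400 + 39 = 439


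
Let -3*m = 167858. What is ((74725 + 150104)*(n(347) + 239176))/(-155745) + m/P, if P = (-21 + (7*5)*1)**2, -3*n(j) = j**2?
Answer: -1463282105767/5087670 ≈ -2.8761e+5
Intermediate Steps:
n(j) = -j**2/3
m = -167858/3 (m = -1/3*167858 = -167858/3 ≈ -55953.)
P = 196 (P = (-21 + 35*1)**2 = (-21 + 35)**2 = 14**2 = 196)
((74725 + 150104)*(n(347) + 239176))/(-155745) + m/P = ((74725 + 150104)*(-1/3*347**2 + 239176))/(-155745) - 167858/3/196 = (224829*(-1/3*120409 + 239176))*(-1/155745) - 167858/3*1/196 = (224829*(-120409/3 + 239176))*(-1/155745) - 83929/294 = (224829*(597119/3))*(-1/155745) - 83929/294 = 44749889217*(-1/155745) - 83929/294 = -4972209913/17305 - 83929/294 = -1463282105767/5087670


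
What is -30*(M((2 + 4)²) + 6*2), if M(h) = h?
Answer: -1440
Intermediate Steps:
-30*(M((2 + 4)²) + 6*2) = -30*((2 + 4)² + 6*2) = -30*(6² + 12) = -30*(36 + 12) = -30*48 = -1440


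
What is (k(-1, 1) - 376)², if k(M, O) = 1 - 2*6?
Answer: 149769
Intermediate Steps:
k(M, O) = -11 (k(M, O) = 1 - 12 = -11)
(k(-1, 1) - 376)² = (-11 - 376)² = (-387)² = 149769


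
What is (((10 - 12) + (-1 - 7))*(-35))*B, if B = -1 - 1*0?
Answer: -350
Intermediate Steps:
B = -1 (B = -1 + 0 = -1)
(((10 - 12) + (-1 - 7))*(-35))*B = (((10 - 12) + (-1 - 7))*(-35))*(-1) = ((-2 - 8)*(-35))*(-1) = -10*(-35)*(-1) = 350*(-1) = -350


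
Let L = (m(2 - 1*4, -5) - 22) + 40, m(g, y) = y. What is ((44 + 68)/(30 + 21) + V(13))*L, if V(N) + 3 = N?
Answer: 8086/51 ≈ 158.55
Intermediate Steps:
V(N) = -3 + N
L = 13 (L = (-5 - 22) + 40 = -27 + 40 = 13)
((44 + 68)/(30 + 21) + V(13))*L = ((44 + 68)/(30 + 21) + (-3 + 13))*13 = (112/51 + 10)*13 = (622/51)*13 = 8086/51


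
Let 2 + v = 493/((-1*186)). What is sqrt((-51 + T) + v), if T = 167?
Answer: sqrt(3852246)/186 ≈ 10.552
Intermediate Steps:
v = -865/186 (v = -2 + 493/((-1*186)) = -2 + 493/(-186) = -2 + 493*(-1/186) = -2 - 493/186 = -865/186 ≈ -4.6505)
sqrt((-51 + T) + v) = sqrt((-51 + 167) - 865/186) = sqrt(116 - 865/186) = sqrt(20711/186) = sqrt(3852246)/186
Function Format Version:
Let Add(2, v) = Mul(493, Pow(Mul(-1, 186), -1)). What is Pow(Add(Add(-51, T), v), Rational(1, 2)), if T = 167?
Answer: Mul(Rational(1, 186), Pow(3852246, Rational(1, 2))) ≈ 10.552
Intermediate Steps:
v = Rational(-865, 186) (v = Add(-2, Mul(493, Pow(Mul(-1, 186), -1))) = Add(-2, Mul(493, Pow(-186, -1))) = Add(-2, Mul(493, Rational(-1, 186))) = Add(-2, Rational(-493, 186)) = Rational(-865, 186) ≈ -4.6505)
Pow(Add(Add(-51, T), v), Rational(1, 2)) = Pow(Add(Add(-51, 167), Rational(-865, 186)), Rational(1, 2)) = Pow(Add(116, Rational(-865, 186)), Rational(1, 2)) = Pow(Rational(20711, 186), Rational(1, 2)) = Mul(Rational(1, 186), Pow(3852246, Rational(1, 2)))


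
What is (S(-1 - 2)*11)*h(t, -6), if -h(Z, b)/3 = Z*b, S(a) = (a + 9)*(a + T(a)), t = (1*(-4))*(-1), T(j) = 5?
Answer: 9504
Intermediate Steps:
t = 4 (t = -4*(-1) = 4)
S(a) = (5 + a)*(9 + a) (S(a) = (a + 9)*(a + 5) = (9 + a)*(5 + a) = (5 + a)*(9 + a))
h(Z, b) = -3*Z*b
(S(-1 - 2)*11)*h(t, -6) = ((45 + (-1 - 2)**2 + 14*(-1 - 2))*11)*(-3*4*(-6)) = ((45 + (-3)**2 + 14*(-3))*11)*72 = ((45 + 9 - 42)*11)*72 = (12*11)*72 = 132*72 = 9504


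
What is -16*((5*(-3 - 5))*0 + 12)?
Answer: -192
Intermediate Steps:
-16*((5*(-3 - 5))*0 + 12) = -16*((5*(-8))*0 + 12) = -16*(-40*0 + 12) = -16*(0 + 12) = -16*12 = -192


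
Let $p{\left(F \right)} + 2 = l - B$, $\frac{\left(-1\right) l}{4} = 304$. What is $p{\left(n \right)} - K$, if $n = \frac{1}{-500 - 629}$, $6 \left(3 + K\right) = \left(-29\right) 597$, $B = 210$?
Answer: $\frac{2921}{2} \approx 1460.5$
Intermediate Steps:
$l = -1216$ ($l = \left(-4\right) 304 = -1216$)
$K = - \frac{5777}{2}$ ($K = -3 + \frac{\left(-29\right) 597}{6} = -3 + \frac{1}{6} \left(-17313\right) = -3 - \frac{5771}{2} = - \frac{5777}{2} \approx -2888.5$)
$n = - \frac{1}{1129}$ ($n = \frac{1}{-1129} = - \frac{1}{1129} \approx -0.00088574$)
$p{\left(F \right)} = -1428$ ($p{\left(F \right)} = -2 - 1426 = -1428$)
$p{\left(n \right)} - K = -1428 - - \frac{5777}{2} = -1428 + \frac{5777}{2} = \frac{2921}{2}$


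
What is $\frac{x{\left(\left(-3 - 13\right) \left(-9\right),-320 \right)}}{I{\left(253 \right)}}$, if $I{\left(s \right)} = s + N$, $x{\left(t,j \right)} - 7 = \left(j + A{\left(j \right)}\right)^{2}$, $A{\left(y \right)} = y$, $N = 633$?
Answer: $\frac{409607}{886} \approx 462.31$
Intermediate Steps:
$x{\left(t,j \right)} = 7 + 4 j^{2}$ ($x{\left(t,j \right)} = 7 + \left(j + j\right)^{2} = 7 + \left(2 j\right)^{2} = 7 + 4 j^{2}$)
$I{\left(s \right)} = 633 + s$ ($I{\left(s \right)} = s + 633 = 633 + s$)
$\frac{x{\left(\left(-3 - 13\right) \left(-9\right),-320 \right)}}{I{\left(253 \right)}} = \frac{7 + 4 \left(-320\right)^{2}}{633 + 253} = \frac{7 + 4 \cdot 102400}{886} = \left(7 + 409600\right) \frac{1}{886} = 409607 \cdot \frac{1}{886} = \frac{409607}{886}$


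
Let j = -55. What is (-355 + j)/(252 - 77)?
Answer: -82/35 ≈ -2.3429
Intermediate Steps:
(-355 + j)/(252 - 77) = (-355 - 55)/(252 - 77) = -410/175 = -410*1/175 = -82/35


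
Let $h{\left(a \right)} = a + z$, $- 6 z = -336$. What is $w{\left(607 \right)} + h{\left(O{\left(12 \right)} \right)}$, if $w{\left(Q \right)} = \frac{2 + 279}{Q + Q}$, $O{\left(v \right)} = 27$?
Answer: $\frac{101043}{1214} \approx 83.231$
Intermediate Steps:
$z = 56$ ($z = \left(- \frac{1}{6}\right) \left(-336\right) = 56$)
$w{\left(Q \right)} = \frac{281}{2 Q}$
$h{\left(a \right)} = 56 + a$ ($h{\left(a \right)} = a + 56 = 56 + a$)
$w{\left(607 \right)} + h{\left(O{\left(12 \right)} \right)} = \frac{281}{2 \cdot 607} + \left(56 + 27\right) = \frac{281}{2} \cdot \frac{1}{607} + 83 = \frac{281}{1214} + 83 = \frac{101043}{1214}$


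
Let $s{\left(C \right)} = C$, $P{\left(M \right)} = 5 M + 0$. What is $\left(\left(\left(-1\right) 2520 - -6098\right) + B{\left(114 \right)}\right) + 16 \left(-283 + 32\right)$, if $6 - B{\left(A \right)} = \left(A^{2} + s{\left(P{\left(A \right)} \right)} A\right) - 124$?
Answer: $-78284$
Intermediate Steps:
$P{\left(M \right)} = 5 M$
$B{\left(A \right)} = 130 - 6 A^{2}$ ($B{\left(A \right)} = 6 - \left(\left(A^{2} + 5 A A\right) - 124\right) = 6 - \left(\left(A^{2} + 5 A^{2}\right) - 124\right) = 6 - \left(6 A^{2} - 124\right) = 6 - \left(-124 + 6 A^{2}\right) = 130 - 6 A^{2}$)
$\left(\left(\left(-1\right) 2520 - -6098\right) + B{\left(114 \right)}\right) + 16 \left(-283 + 32\right) = \left(\left(\left(-1\right) 2520 - -6098\right) + \left(130 - 6 \cdot 114^{2}\right)\right) + 16 \left(-283 + 32\right) = \left(\left(-2520 + 6098\right) + \left(130 - 77976\right)\right) + 16 \left(-251\right) = \left(3578 + \left(130 - 77976\right)\right) - 4016 = \left(3578 - 77846\right) - 4016 = -74268 - 4016 = -78284$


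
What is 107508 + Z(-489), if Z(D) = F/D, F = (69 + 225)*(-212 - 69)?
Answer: 17551342/163 ≈ 1.0768e+5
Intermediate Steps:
F = -82614 (F = 294*(-281) = -82614)
Z(D) = -82614/D
107508 + Z(-489) = 107508 - 82614/(-489) = 107508 - 82614*(-1/489) = 107508 + 27538/163 = 17551342/163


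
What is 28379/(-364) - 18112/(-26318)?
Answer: -28472529/368452 ≈ -77.276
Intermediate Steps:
28379/(-364) - 18112/(-26318) = 28379*(-1/364) - 18112*(-1/26318) = -2183/28 + 9056/13159 = -28472529/368452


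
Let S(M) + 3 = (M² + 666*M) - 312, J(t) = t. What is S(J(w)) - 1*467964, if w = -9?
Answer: -474192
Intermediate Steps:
S(M) = -315 + M² + 666*M (S(M) = -3 + ((M² + 666*M) - 312) = -3 + (-312 + M² + 666*M) = -315 + M² + 666*M)
S(J(w)) - 1*467964 = (-315 + (-9)² + 666*(-9)) - 1*467964 = (-315 + 81 - 5994) - 467964 = -6228 - 467964 = -474192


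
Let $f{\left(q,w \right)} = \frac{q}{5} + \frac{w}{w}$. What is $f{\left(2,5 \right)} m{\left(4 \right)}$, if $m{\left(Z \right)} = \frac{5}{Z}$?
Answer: $\frac{7}{4} \approx 1.75$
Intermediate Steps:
$f{\left(q,w \right)} = 1 + \frac{q}{5}$ ($f{\left(q,w \right)} = q \frac{1}{5} + 1 = \frac{q}{5} + 1 = 1 + \frac{q}{5}$)
$f{\left(2,5 \right)} m{\left(4 \right)} = \left(1 + \frac{1}{5} \cdot 2\right) \frac{5}{4} = \left(1 + \frac{2}{5}\right) 5 \cdot \frac{1}{4} = \frac{7}{5} \cdot \frac{5}{4} = \frac{7}{4}$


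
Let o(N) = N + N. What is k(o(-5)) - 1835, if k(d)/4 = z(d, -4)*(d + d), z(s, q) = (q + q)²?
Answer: -6955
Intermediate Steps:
o(N) = 2*N
z(s, q) = 4*q² (z(s, q) = (2*q)² = 4*q²)
k(d) = 512*d (k(d) = 4*((4*(-4)²)*(d + d)) = 4*((4*16)*(2*d)) = 4*(64*(2*d)) = 4*(128*d) = 512*d)
k(o(-5)) - 1835 = 512*(2*(-5)) - 1835 = 512*(-10) - 1835 = -5120 - 1835 = -6955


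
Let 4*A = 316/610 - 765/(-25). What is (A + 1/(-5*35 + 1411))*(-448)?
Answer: -328498688/94245 ≈ -3485.6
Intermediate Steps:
A = 9491/1220 (A = (316/610 - 765/(-25))/4 = (316*(1/610) - 765*(-1/25))/4 = (158/305 + 153/5)/4 = (¼)*(9491/305) = 9491/1220 ≈ 7.7795)
(A + 1/(-5*35 + 1411))*(-448) = (9491/1220 + 1/(-5*35 + 1411))*(-448) = (9491/1220 + 1/(-175 + 1411))*(-448) = (9491/1220 + 1/1236)*(-448) = (733256/94245)*(-448) = -328498688/94245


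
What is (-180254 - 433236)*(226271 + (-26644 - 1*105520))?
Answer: -57733703430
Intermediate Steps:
(-180254 - 433236)*(226271 + (-26644 - 1*105520)) = -613490*(226271 + (-26644 - 105520)) = -613490*(226271 - 132164) = -613490*94107 = -57733703430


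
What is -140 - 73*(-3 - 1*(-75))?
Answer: -5396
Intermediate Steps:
-140 - 73*(-3 - 1*(-75)) = -140 - 73*(-3 + 75) = -140 - 73*72 = -140 - 5256 = -5396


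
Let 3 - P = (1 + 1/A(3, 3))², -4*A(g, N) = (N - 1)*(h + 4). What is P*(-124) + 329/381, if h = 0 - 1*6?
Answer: 47573/381 ≈ 124.86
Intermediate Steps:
h = -6 (h = 0 - 6 = -6)
A(g, N) = -½ + N/2 (A(g, N) = -(N - 1)*(-6 + 4)/4 = -(-1 + N)*(-2)/4 = -(2 - 2*N)/4 = -½ + N/2)
P = -1 (P = 3 - (1 + 1/(-½ + (½)*3))² = 3 - (1 + 1/(-½ + 3/2))² = 3 - (1 + 1/1)² = 3 - (1 + 1)² = 3 - 1*2² = 3 - 1*4 = 3 - 4 = -1)
P*(-124) + 329/381 = -1*(-124) + 329/381 = 124 + 329*(1/381) = 124 + 329/381 = 47573/381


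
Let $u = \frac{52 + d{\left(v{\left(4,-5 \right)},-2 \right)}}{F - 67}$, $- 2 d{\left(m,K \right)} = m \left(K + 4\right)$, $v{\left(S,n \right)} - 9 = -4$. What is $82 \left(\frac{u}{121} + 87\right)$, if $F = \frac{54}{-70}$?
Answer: $\frac{1023704359}{143506} \approx 7133.5$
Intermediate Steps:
$v{\left(S,n \right)} = 5$ ($v{\left(S,n \right)} = 9 - 4 = 5$)
$d{\left(m,K \right)} = - \frac{m \left(4 + K\right)}{2}$ ($d{\left(m,K \right)} = - \frac{m \left(K + 4\right)}{2} = - \frac{m \left(4 + K\right)}{2}$)
$F = - \frac{27}{35}$ ($F = 54 \left(- \frac{1}{70}\right) = - \frac{27}{35} \approx -0.77143$)
$u = - \frac{1645}{2372}$ ($u = \frac{52 - \frac{5 \left(4 - 2\right)}{2}}{- \frac{27}{35} - 67} = \frac{52 - \frac{5}{2} \cdot 2}{- \frac{2372}{35}} = \left(52 - 5\right) \left(- \frac{35}{2372}\right) = 47 \left(- \frac{35}{2372}\right) = - \frac{1645}{2372} \approx -0.69351$)
$82 \left(\frac{u}{121} + 87\right) = 82 \left(- \frac{1645}{2372 \cdot 121} + 87\right) = 82 \left(\left(- \frac{1645}{2372}\right) \frac{1}{121} + 87\right) = 82 \left(- \frac{1645}{287012} + 87\right) = 82 \cdot \frac{24968399}{287012} = \frac{1023704359}{143506}$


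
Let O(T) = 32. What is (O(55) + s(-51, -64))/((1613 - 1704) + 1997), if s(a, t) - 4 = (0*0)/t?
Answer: 18/953 ≈ 0.018888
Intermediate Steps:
s(a, t) = 4 (s(a, t) = 4 + (0*0)/t = 4 + 0/t = 4 + 0 = 4)
(O(55) + s(-51, -64))/((1613 - 1704) + 1997) = (32 + 4)/((1613 - 1704) + 1997) = 36/(-91 + 1997) = 36/1906 = 36*(1/1906) = 18/953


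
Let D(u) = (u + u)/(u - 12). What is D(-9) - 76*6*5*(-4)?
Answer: 63846/7 ≈ 9120.9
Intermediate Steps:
D(u) = 2*u/(-12 + u) (D(u) = (2*u)/(-12 + u) = 2*u/(-12 + u))
D(-9) - 76*6*5*(-4) = 2*(-9)/(-12 - 9) - 76*6*5*(-4) = 2*(-9)/(-21) - 2280*(-4) = 2*(-9)*(-1/21) - 76*(-120) = 6/7 + 9120 = 63846/7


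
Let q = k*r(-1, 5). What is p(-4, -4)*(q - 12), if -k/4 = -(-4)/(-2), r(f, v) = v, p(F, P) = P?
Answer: -112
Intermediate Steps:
k = 8 (k = -(-4)*(-4/(-2)) = -(-4)*(-4*(-1/2)) = -(-4)*2 = -4*(-2) = 8)
q = 40 (q = 8*5 = 40)
p(-4, -4)*(q - 12) = -4*(40 - 12) = -4*28 = -112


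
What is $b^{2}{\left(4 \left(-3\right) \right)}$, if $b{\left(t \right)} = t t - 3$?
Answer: $19881$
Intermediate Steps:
$b{\left(t \right)} = -3 + t^{2}$ ($b{\left(t \right)} = t^{2} - 3 = -3 + t^{2}$)
$b^{2}{\left(4 \left(-3\right) \right)} = \left(-3 + \left(4 \left(-3\right)\right)^{2}\right)^{2} = \left(-3 + \left(-12\right)^{2}\right)^{2} = \left(-3 + 144\right)^{2} = 141^{2} = 19881$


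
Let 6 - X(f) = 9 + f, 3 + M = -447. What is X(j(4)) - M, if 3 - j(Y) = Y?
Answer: 448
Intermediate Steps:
M = -450 (M = -3 - 447 = -450)
j(Y) = 3 - Y
X(f) = -3 - f (X(f) = 6 - (9 + f) = 6 + (-9 - f) = -3 - f)
X(j(4)) - M = (-3 - (3 - 1*4)) - 1*(-450) = (-3 - (3 - 4)) + 450 = (-3 - 1*(-1)) + 450 = (-3 + 1) + 450 = -2 + 450 = 448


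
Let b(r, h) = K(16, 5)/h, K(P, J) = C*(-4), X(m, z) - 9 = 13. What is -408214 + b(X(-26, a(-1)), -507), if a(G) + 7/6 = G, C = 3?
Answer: -68988162/169 ≈ -4.0821e+5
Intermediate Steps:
a(G) = -7/6 + G
X(m, z) = 22 (X(m, z) = 9 + 13 = 22)
K(P, J) = -12 (K(P, J) = 3*(-4) = -12)
b(r, h) = -12/h
-408214 + b(X(-26, a(-1)), -507) = -408214 - 12/(-507) = -408214 - 12*(-1/507) = -408214 + 4/169 = -68988162/169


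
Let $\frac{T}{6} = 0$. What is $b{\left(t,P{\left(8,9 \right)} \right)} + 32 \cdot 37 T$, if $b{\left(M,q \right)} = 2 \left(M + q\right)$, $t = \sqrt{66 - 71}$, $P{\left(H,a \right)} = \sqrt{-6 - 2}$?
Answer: $2 i \left(\sqrt{5} + 2 \sqrt{2}\right) \approx 10.129 i$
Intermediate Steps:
$P{\left(H,a \right)} = 2 i \sqrt{2}$ ($P{\left(H,a \right)} = \sqrt{-8} = 2 i \sqrt{2}$)
$T = 0$ ($T = 6 \cdot 0 = 0$)
$t = i \sqrt{5}$ ($t = \sqrt{-5} = i \sqrt{5} \approx 2.2361 i$)
$b{\left(M,q \right)} = 2 M + 2 q$
$b{\left(t,P{\left(8,9 \right)} \right)} + 32 \cdot 37 T = \left(2 i \sqrt{5} + 2 \cdot 2 i \sqrt{2}\right) + 32 \cdot 37 \cdot 0 = \left(2 i \sqrt{5} + 4 i \sqrt{2}\right) + 1184 \cdot 0 = \left(2 i \sqrt{5} + 4 i \sqrt{2}\right) + 0 = 2 i \sqrt{5} + 4 i \sqrt{2}$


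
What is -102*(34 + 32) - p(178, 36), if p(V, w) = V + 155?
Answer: -7065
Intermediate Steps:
p(V, w) = 155 + V
-102*(34 + 32) - p(178, 36) = -102*(34 + 32) - (155 + 178) = -102*66 - 1*333 = -6732 - 333 = -7065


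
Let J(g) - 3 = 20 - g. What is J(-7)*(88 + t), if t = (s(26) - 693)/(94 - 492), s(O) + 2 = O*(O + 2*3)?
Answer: 523305/199 ≈ 2629.7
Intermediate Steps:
s(O) = -2 + O*(6 + O) (s(O) = -2 + O*(O + 2*3) = -2 + O*(O + 6) = -2 + O*(6 + O))
J(g) = 23 - g (J(g) = 3 + (20 - g) = 23 - g)
t = -137/398 (t = ((-2 + 26² + 6*26) - 693)/(94 - 492) = ((-2 + 676 + 156) - 693)/(-398) = (830 - 693)*(-1/398) = 137*(-1/398) = -137/398 ≈ -0.34422)
J(-7)*(88 + t) = (23 - 1*(-7))*(88 - 137/398) = (23 + 7)*(34887/398) = 30*(34887/398) = 523305/199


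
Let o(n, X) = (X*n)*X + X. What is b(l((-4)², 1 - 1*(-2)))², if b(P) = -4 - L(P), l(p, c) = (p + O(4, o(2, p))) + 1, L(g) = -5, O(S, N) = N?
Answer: 1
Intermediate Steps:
o(n, X) = X + n*X² (o(n, X) = n*X² + X = X + n*X²)
l(p, c) = 1 + p + p*(1 + 2*p) (l(p, c) = (p + p*(1 + p*2)) + 1 = (p + p*(1 + 2*p)) + 1 = 1 + p + p*(1 + 2*p))
b(P) = 1 (b(P) = -4 - 1*(-5) = -4 + 5 = 1)
b(l((-4)², 1 - 1*(-2)))² = 1² = 1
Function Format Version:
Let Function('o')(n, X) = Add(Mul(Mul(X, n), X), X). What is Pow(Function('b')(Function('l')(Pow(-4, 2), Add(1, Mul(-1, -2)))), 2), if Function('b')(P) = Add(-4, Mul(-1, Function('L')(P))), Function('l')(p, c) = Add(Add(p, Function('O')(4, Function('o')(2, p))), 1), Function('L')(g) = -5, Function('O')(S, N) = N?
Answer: 1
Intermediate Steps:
Function('o')(n, X) = Add(X, Mul(n, Pow(X, 2))) (Function('o')(n, X) = Add(Mul(n, Pow(X, 2)), X) = Add(X, Mul(n, Pow(X, 2))))
Function('l')(p, c) = Add(1, p, Mul(p, Add(1, Mul(2, p)))) (Function('l')(p, c) = Add(Add(p, Mul(p, Add(1, Mul(p, 2)))), 1) = Add(Add(p, Mul(p, Add(1, Mul(2, p)))), 1) = Add(1, p, Mul(p, Add(1, Mul(2, p)))))
Function('b')(P) = 1 (Function('b')(P) = Add(-4, Mul(-1, -5)) = Add(-4, 5) = 1)
Pow(Function('b')(Function('l')(Pow(-4, 2), Add(1, Mul(-1, -2)))), 2) = Pow(1, 2) = 1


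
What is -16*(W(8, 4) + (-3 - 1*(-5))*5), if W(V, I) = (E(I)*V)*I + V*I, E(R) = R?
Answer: -2720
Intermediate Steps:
W(V, I) = I*V + V*I**2 (W(V, I) = (I*V)*I + V*I = V*I**2 + I*V = I*V + V*I**2)
-16*(W(8, 4) + (-3 - 1*(-5))*5) = -16*(4*8*(1 + 4) + (-3 - 1*(-5))*5) = -16*(4*8*5 + (-3 + 5)*5) = -16*(160 + 2*5) = -16*(160 + 10) = -16*170 = -2720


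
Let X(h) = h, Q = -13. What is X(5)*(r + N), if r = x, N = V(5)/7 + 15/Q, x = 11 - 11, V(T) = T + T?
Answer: 125/91 ≈ 1.3736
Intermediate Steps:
V(T) = 2*T
x = 0
N = 25/91 (N = (2*5)/7 + 15/(-13) = 10*(⅐) + 15*(-1/13) = 10/7 - 15/13 = 25/91 ≈ 0.27473)
r = 0
X(5)*(r + N) = 5*(0 + 25/91) = 5*(25/91) = 125/91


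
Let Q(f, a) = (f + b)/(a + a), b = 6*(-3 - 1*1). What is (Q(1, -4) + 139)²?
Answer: 1288225/64 ≈ 20129.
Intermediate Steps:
b = -24 (b = 6*(-3 - 1) = 6*(-4) = -24)
Q(f, a) = (-24 + f)/(2*a) (Q(f, a) = (f - 24)/(a + a) = (-24 + f)/((2*a)) = (-24 + f)*(1/(2*a)) = (-24 + f)/(2*a))
(Q(1, -4) + 139)² = ((½)*(-24 + 1)/(-4) + 139)² = ((½)*(-¼)*(-23) + 139)² = (23/8 + 139)² = (1135/8)² = 1288225/64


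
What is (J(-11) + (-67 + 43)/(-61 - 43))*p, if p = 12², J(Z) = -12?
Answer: -22032/13 ≈ -1694.8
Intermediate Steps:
p = 144
(J(-11) + (-67 + 43)/(-61 - 43))*p = (-12 + (-67 + 43)/(-61 - 43))*144 = (-12 - 24/(-104))*144 = (-12 - 24*(-1/104))*144 = (-12 + 3/13)*144 = -153/13*144 = -22032/13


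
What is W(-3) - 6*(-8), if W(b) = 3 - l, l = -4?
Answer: 55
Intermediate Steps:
W(b) = 7 (W(b) = 3 - 1*(-4) = 3 + 4 = 7)
W(-3) - 6*(-8) = 7 - 6*(-8) = 7 + 48 = 55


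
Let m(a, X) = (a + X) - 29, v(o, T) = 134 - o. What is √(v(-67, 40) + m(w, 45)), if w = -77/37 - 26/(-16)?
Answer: √4743178/148 ≈ 14.715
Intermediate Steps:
w = -135/296 (w = -77*1/37 - 26*(-1/16) = -77/37 + 13/8 = -135/296 ≈ -0.45608)
m(a, X) = -29 + X + a (m(a, X) = (X + a) - 29 = -29 + X + a)
√(v(-67, 40) + m(w, 45)) = √((134 - 1*(-67)) + (-29 + 45 - 135/296)) = √((134 + 67) + 4601/296) = √(201 + 4601/296) = √(64097/296) = √4743178/148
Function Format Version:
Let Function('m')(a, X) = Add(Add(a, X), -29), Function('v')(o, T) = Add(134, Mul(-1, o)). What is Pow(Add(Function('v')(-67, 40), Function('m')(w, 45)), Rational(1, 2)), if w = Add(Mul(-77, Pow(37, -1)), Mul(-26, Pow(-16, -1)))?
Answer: Mul(Rational(1, 148), Pow(4743178, Rational(1, 2))) ≈ 14.715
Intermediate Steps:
w = Rational(-135, 296) (w = Add(Mul(-77, Rational(1, 37)), Mul(-26, Rational(-1, 16))) = Add(Rational(-77, 37), Rational(13, 8)) = Rational(-135, 296) ≈ -0.45608)
Function('m')(a, X) = Add(-29, X, a) (Function('m')(a, X) = Add(Add(X, a), -29) = Add(-29, X, a))
Pow(Add(Function('v')(-67, 40), Function('m')(w, 45)), Rational(1, 2)) = Pow(Add(Add(134, Mul(-1, -67)), Add(-29, 45, Rational(-135, 296))), Rational(1, 2)) = Pow(Add(Add(134, 67), Rational(4601, 296)), Rational(1, 2)) = Pow(Add(201, Rational(4601, 296)), Rational(1, 2)) = Pow(Rational(64097, 296), Rational(1, 2)) = Mul(Rational(1, 148), Pow(4743178, Rational(1, 2)))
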